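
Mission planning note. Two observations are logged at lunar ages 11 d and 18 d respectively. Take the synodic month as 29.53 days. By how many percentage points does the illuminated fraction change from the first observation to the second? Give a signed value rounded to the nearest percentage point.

+4 percentage points

First observation: θ = 360°·11/29.53 = 134.1°, so f = 0.848.
Second observation: θ = 219.4°, f = 0.886.
Δf = 0.886 − 0.848 = +0.038, i.e. +4 pp.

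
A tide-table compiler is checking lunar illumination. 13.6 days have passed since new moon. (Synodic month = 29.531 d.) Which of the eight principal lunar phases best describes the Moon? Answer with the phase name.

θ ≈ 360° × 13.6/29.531 = 166°, which falls in the full moon sector.

full moon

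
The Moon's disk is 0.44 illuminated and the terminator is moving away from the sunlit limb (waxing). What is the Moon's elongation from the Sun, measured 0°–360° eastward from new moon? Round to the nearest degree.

cos θ = 1 − 2f = 0.120, giving a principal value of 83.1°.
Waxing ⇒ before full, so θ = 83.1°.

83°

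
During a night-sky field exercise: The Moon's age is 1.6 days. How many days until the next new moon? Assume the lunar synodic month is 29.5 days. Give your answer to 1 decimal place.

The next new moon completes the synodic month: 29.5 − 1.6 = 27.900 days.

27.9 days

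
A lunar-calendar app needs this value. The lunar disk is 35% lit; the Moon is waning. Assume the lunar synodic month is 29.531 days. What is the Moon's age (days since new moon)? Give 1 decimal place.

23.6 days

Invert f = (1 − cos θ)/2 to get cos θ = 1 − 2(0.35) = 0.300, hence θ₀ = arccos 0.300 = 72.5°.
Waning ⇒ past full, so θ = 360° − 72.5° = 287.5°.
At 360°/29.531 d per day, 287.5° corresponds to 23.58 days.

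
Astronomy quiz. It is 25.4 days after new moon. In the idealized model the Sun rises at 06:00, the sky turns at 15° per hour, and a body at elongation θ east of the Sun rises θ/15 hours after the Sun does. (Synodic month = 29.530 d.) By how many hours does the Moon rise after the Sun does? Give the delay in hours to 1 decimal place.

Phase angle: θ = 360°·(25.4 d)/(29.530 d) = 309.7°.
The Moon trails the Sun by θ/15 = 309.7/15 ≈ 20.64 hours.
So the Moon rises 20.64 h after the Sun.

20.6 h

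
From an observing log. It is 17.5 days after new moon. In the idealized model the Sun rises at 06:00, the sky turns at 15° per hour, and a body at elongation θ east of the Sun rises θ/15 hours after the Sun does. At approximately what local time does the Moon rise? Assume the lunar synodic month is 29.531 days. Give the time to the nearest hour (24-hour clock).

Elongation θ = 360° × 17.5/29.531 ≈ 213.3°.
The Moon trails the Sun by θ/15 = 213.3/15 ≈ 14.22 hours.
06:00 + 14.22 h ≈ 20:13 → 20:00 to the nearest hour.

20:00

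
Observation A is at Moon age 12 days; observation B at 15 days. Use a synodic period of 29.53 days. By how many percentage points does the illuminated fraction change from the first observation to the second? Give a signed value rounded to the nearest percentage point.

+8 pp

First observation: θ = 360°·12/29.53 = 146.3°, so f = 0.916.
Second observation: θ = 182.9°, f = 0.999.
Δf = 0.999 − 0.916 = +0.083, i.e. +8 pp.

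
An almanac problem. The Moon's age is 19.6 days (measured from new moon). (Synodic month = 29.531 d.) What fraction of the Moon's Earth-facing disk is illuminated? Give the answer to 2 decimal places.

The Moon has covered 19.6/29.531 of its cycle, so θ ≈ 360° × 19.6/29.531 = 238.9°.
cos 238.9° = (-0.516), so f = (1 − (-0.516))/2 = 0.758.

0.76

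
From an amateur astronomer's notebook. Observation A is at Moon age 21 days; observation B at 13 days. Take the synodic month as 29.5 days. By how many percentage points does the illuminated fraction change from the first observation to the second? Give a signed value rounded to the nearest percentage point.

+35 percentage points

First observation: θ = 360°·21/29.5 = 256.3°, so f = 0.619.
Second observation: θ = 158.6°, f = 0.966.
Δf = 0.966 − 0.619 = +0.347, i.e. +35 pp.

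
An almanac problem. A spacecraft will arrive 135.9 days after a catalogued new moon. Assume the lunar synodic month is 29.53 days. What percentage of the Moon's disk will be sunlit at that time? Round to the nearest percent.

135.9 d spans 4 complete synodic months (4 × 29.53 = 118.12 d) plus 17.78 d.
The Moon has covered 17.78/29.53 of its cycle, so θ ≈ 360° × 17.78/29.53 = 216.8°.
With cos θ = (-0.801), the lit fraction is (1 − (-0.801))/2 ≈ 0.901, so 90%.

90%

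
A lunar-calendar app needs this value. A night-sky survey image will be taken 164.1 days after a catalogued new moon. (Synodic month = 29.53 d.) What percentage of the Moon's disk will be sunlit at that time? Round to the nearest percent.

97%

164.1/29.53 = 5.557 lunations, so 5 complete cycles and 16.45 d into the next.
Phase angle: θ = 360°·(16.45 d)/(29.53 d) = 200.5°.
Illuminated fraction = (1 − cos 200.5°)/2 = (1 − (-0.936))/2 ≈ 0.968, so 97%.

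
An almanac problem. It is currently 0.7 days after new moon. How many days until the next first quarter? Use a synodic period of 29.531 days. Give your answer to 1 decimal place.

6.7 days

First quarter occurs at elongation 90°, i.e. at age 29.531 × 90/360 = 7.383 d.
So 6.683 days remain (7.383 − 0.7).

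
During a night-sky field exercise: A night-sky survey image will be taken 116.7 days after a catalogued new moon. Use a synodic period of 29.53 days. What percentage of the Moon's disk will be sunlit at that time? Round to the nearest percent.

2%

Reduce mod P: 116.7 − 3×29.53 = 28.11 d into the current lunation.
Elongation θ = 360° × 28.11/29.53 ≈ 342.7°.
cos 342.7° = 0.955, so f = (1 − 0.955)/2 = 0.023, so 2%.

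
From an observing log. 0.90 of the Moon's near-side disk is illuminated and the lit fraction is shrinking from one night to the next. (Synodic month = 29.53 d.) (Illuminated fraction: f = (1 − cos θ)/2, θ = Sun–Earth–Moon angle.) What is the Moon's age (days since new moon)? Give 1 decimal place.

From f = (1 − cos θ)/2: cos θ = 1 − 2×0.90 = -0.800; arccos → 143.1°.
Waning ⇒ past full, so θ = 360° − 143.1° = 216.9°.
That fraction of the synodic month is 216.9/360 × 29.53 d ≈ 17.79 d.

17.8 days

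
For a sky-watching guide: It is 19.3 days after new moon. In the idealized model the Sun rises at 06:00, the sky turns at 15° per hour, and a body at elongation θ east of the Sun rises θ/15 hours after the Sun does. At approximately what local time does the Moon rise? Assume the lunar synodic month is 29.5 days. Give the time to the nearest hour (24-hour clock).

22:00

The Moon has covered 19.3/29.5 of its cycle, so θ ≈ 360° × 19.3/29.5 = 235.5°.
At 15° of sky rotation per hour, 235.5° corresponds to a 15.70 h lag.
06:00 + 15.70 h ≈ 21:42 → 22:00 to the nearest hour.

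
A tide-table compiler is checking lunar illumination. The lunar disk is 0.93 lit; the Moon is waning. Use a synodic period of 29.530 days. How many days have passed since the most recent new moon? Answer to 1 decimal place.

17.3 days

From f = (1 − cos θ)/2: cos θ = 1 − 2×0.93 = -0.860; arccos → 149.3°.
A waning Moon lies in 180°–360°, so θ = 360° − 149.3° = 210.7°.
That fraction of the synodic month is 210.7/360 × 29.530 d ≈ 17.28 d.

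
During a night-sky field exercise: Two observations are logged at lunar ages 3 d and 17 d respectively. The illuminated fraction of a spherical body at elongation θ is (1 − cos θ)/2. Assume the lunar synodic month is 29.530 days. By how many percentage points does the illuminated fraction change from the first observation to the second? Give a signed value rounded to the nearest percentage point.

+85 pp

θ₁ = 360° × 3/29.530 = 36.6°, f₁ = (1 − cos θ₁)/2 = 0.098.
θ₂ = 360° × 17/29.530 = 207.2°, f₂ = (1 − cos θ₂)/2 = 0.945.
Change = f₂ − f₁ = +0.846 → +85 percentage points.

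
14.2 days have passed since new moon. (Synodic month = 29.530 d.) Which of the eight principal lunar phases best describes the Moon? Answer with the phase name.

full moon

At 14.2/29.530 of the cycle, θ ≈ 173° — the full moon range.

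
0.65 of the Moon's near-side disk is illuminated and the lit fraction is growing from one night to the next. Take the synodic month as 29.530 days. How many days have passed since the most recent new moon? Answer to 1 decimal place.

From f = (1 − cos θ)/2: cos θ = 1 − 2×0.65 = -0.300; arccos → 107.5°.
The Moon is waxing (0°–180°), so θ = 107.5° directly.
Age = 29.530 × 107.5°/360° ≈ 8.81 days.

8.8 days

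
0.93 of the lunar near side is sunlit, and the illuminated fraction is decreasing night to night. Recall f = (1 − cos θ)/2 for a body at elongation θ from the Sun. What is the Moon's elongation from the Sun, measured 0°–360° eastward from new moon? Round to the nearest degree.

Invert f = (1 − cos θ)/2 to get cos θ = 1 − 2(0.93) = -0.860, hence θ₀ = arccos -0.860 = 149.3°.
Since the Moon is past full (waning), take the reflex angle: θ = 360° − 149.3° = 210.7°.

211°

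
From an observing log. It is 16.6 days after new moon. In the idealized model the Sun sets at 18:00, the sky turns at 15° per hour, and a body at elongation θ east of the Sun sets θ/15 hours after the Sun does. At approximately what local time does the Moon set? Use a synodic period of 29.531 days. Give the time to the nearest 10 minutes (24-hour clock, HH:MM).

07:30

Phase angle: θ = 360°·(16.6 d)/(29.531 d) = 202.4°.
At 15° of sky rotation per hour, 202.4° corresponds to a 13.49 h lag.
18:00 + 13.491 h ≈ 07:29 → 07:30 to the nearest ten minutes.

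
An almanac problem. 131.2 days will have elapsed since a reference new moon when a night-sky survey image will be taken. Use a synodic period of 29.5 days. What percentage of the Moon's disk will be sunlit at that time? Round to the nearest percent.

97%

131.2 d spans 4 complete synodic months (4 × 29.5 = 118.00 d) plus 13.20 d.
Phase angle: θ = 360°·(13.20 d)/(29.5 d) = 161.1°.
With cos θ = (-0.946), the lit fraction is (1 − (-0.946))/2 ≈ 0.973, so 97%.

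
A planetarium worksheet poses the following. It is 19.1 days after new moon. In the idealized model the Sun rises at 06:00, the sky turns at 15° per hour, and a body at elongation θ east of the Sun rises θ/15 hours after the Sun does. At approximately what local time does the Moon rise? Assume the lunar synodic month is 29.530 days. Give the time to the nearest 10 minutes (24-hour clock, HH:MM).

21:30

Phase angle: θ = 360°·(19.1 d)/(29.530 d) = 232.8°.
The Moon trails the Sun by θ/15 = 232.8/15 ≈ 15.52 hours.
06:00 + 15.523 h ≈ 21:31 → 21:30 to the nearest ten minutes.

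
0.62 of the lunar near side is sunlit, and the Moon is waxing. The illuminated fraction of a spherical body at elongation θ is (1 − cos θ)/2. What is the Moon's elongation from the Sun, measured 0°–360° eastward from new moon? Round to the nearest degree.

From f = (1 − cos θ)/2: cos θ = 1 − 2×0.62 = -0.240; arccos → 103.9°.
The Moon is waxing (0°–180°), so θ = 103.9° directly.

104°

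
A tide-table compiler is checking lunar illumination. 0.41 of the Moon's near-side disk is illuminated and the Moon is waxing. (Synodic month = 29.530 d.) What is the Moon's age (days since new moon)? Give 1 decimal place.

6.5 days

Invert f = (1 − cos θ)/2 to get cos θ = 1 − 2(0.41) = 0.180, hence θ₀ = arccos 0.180 = 79.6°.
Waxing ⇒ before full, so θ = 79.6°.
At 360°/29.530 d per day, 79.6° corresponds to 6.53 days.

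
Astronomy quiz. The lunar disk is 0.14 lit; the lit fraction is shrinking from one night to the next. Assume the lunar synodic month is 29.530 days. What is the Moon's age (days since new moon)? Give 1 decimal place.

From f = (1 − cos θ)/2: cos θ = 1 − 2×0.14 = 0.720; arccos → 43.9°.
Since the Moon is past full (waning), take the reflex angle: θ = 360° − 43.9° = 316.1°.
That fraction of the synodic month is 316.1/360 × 29.530 d ≈ 25.93 d.

25.9 days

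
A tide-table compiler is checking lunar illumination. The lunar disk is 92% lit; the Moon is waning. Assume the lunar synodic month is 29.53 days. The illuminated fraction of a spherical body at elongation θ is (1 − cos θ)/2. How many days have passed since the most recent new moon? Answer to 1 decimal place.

17.5 days

From f = (1 − cos θ)/2: cos θ = 1 − 2×0.92 = -0.840; arccos → 147.1°.
A waning Moon lies in 180°–360°, so θ = 360° − 147.1° = 212.9°.
At 360°/29.53 d per day, 212.9° corresponds to 17.46 days.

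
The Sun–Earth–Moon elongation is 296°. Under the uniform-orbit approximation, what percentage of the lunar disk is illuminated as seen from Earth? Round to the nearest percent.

Half-versine of 296°: (1 − 0.438)/2 = 0.281, i.e. 28%.

28%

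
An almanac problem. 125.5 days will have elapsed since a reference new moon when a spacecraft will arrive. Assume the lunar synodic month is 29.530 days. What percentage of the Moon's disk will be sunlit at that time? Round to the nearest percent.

Reduce mod P: 125.5 − 4×29.530 = 7.38 d into the current lunation.
The Moon has covered 7.38/29.530 of its cycle, so θ ≈ 360° × 7.38/29.530 = 90.0°.
cos 90.0° = 0.001, so f = (1 − 0.001)/2 = 0.500, so 50%.

50%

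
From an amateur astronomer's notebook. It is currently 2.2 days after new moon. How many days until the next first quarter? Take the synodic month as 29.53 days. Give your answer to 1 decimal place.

First quarter is 0.25 of the way through the cycle: age 0.25 × 29.53 = 7.383 d.
So 5.183 days remain (7.383 − 2.2).

5.2 days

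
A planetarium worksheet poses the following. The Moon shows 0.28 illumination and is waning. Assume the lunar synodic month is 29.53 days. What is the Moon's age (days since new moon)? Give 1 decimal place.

24.3 days

cos θ = 1 − 2f = 0.440, giving a principal value of 63.9°.
Since the Moon is past full (waning), take the reflex angle: θ = 360° − 63.9° = 296.1°.
Age = 29.53 × 296.1°/360° ≈ 24.29 days.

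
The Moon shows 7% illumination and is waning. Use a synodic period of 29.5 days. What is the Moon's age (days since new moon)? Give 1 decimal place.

Invert f = (1 − cos θ)/2 to get cos θ = 1 − 2(0.07) = 0.860, hence θ₀ = arccos 0.860 = 30.7°.
Waning ⇒ past full, so θ = 360° − 30.7° = 329.3°.
At 360°/29.5 d per day, 329.3° corresponds to 26.99 days.

27.0 days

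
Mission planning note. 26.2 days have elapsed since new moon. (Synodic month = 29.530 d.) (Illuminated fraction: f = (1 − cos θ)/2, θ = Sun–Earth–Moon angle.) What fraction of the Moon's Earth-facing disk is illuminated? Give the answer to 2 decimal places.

Phase angle: θ = 360°·(26.2 d)/(29.530 d) = 319.4°.
cos 319.4° = 0.759, so f = (1 − 0.759)/2 = 0.120.

0.12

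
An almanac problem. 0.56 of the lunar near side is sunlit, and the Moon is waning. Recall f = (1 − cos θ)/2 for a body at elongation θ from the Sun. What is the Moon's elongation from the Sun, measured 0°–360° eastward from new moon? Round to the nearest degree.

Invert f = (1 − cos θ)/2 to get cos θ = 1 − 2(0.56) = -0.120, hence θ₀ = arccos -0.120 = 96.9°.
Since the Moon is past full (waning), take the reflex angle: θ = 360° − 96.9° = 263.1°.

263°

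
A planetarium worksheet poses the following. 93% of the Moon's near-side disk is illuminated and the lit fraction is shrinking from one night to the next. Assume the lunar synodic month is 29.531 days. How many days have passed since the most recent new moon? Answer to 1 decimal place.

cos θ = 1 − 2f = -0.860, giving a principal value of 149.3°.
A waning Moon lies in 180°–360°, so θ = 360° − 149.3° = 210.7°.
Age = 29.531 × 210.7°/360° ≈ 17.28 days.

17.3 days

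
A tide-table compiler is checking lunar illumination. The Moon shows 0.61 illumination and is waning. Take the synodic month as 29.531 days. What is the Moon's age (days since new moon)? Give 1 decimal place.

21.1 days

cos θ = 1 − 2f = -0.220, giving a principal value of 102.7°.
Waning ⇒ past full, so θ = 360° − 102.7° = 257.3°.
That fraction of the synodic month is 257.3/360 × 29.531 d ≈ 21.11 d.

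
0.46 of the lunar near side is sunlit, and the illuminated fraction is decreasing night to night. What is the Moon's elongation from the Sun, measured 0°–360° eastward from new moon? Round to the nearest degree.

Invert f = (1 − cos θ)/2 to get cos θ = 1 − 2(0.46) = 0.080, hence θ₀ = arccos 0.080 = 85.4°.
Since the Moon is past full (waning), take the reflex angle: θ = 360° − 85.4° = 274.6°.

275°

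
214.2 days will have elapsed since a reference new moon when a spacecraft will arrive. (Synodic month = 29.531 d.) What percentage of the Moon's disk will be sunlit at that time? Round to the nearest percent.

51%

214.2/29.531 = 7.253 lunations, so 7 complete cycles and 7.48 d into the next.
Elongation θ = 360° × 7.48/29.531 ≈ 91.2°.
Illuminated fraction = (1 − cos 91.2°)/2 = (1 − (-0.021))/2 ≈ 0.511, so 51%.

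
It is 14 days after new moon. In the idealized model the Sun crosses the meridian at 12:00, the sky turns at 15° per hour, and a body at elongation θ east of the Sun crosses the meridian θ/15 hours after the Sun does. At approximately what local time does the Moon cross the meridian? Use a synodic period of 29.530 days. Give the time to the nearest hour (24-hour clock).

Phase angle: θ = 360°·(14 d)/(29.530 d) = 170.7°.
At 15° of sky rotation per hour, 170.7° corresponds to a 11.38 h lag.
12:00 + 11.38 h ≈ 23:23 → 23:00 to the nearest hour.

23:00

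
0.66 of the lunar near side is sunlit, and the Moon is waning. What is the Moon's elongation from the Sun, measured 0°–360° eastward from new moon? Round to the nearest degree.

From f = (1 − cos θ)/2: cos θ = 1 − 2×0.66 = -0.320; arccos → 108.7°.
Waning ⇒ past full, so θ = 360° − 108.7° = 251.3°.

251°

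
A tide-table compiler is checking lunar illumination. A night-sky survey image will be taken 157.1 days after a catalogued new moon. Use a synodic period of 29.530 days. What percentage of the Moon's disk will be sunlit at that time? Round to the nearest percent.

157.1/29.530 = 5.320 lunations, so 5 complete cycles and 9.45 d into the next.
Elongation θ = 360° × 9.45/29.530 ≈ 115.2°.
cos 115.2° = (-0.426), so f = (1 − (-0.426))/2 = 0.713, so 71%.

71%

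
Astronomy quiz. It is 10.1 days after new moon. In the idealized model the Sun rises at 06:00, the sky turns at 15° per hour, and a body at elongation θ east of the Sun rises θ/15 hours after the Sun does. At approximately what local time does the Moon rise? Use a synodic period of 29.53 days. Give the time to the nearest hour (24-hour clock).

14:00

The Moon has covered 10.1/29.53 of its cycle, so θ ≈ 360° × 10.1/29.53 = 123.1°.
At 15° of sky rotation per hour, 123.1° corresponds to a 8.21 h lag.
06:00 + 8.21 h ≈ 14:13 → 14:00 to the nearest hour.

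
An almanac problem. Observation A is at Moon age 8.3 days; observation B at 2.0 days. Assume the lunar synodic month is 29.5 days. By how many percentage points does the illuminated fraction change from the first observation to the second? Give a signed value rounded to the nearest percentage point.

First observation: θ = 360°·8.3/29.5 = 101.3°, so f = 0.598.
Second observation: θ = 24.4°, f = 0.045.
Δf = 0.045 − 0.598 = -0.553, i.e. -55 pp.

-55 percentage points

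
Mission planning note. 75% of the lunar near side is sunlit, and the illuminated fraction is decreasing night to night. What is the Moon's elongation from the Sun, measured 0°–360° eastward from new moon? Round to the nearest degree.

240°

Invert f = (1 − cos θ)/2 to get cos θ = 1 − 2(0.75) = -0.500, hence θ₀ = arccos -0.500 = 120.0°.
Waning ⇒ past full, so θ = 360° − 120.0° = 240.0°.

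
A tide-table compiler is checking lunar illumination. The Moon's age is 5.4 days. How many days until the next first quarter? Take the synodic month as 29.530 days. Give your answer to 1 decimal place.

First quarter occurs at elongation 90°, i.e. at age 29.530 × 90/360 = 7.383 d.
That is 7.383 − 5.4 = 1.983 days ahead.

2.0 days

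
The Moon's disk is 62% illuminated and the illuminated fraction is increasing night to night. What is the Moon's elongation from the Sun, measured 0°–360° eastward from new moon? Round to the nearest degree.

cos θ = 1 − 2f = -0.240, giving a principal value of 103.9°.
Before full moon the principal value applies: θ = 103.9°.

104°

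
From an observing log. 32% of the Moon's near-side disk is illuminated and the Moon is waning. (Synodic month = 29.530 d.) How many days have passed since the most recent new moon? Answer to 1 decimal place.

From f = (1 − cos θ)/2: cos θ = 1 − 2×0.32 = 0.360; arccos → 68.9°.
A waning Moon lies in 180°–360°, so θ = 360° − 68.9° = 291.1°.
That fraction of the synodic month is 291.1/360 × 29.530 d ≈ 23.88 d.

23.9 days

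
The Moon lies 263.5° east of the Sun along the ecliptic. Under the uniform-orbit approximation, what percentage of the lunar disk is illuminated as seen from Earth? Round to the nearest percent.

56%

Half-versine of 263.5°: (1 − (-0.113))/2 = 0.557, i.e. 56%.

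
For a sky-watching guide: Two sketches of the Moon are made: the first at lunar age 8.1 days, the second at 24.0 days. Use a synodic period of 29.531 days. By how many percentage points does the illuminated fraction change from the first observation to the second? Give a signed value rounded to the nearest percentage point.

-27 pp

θ₁ = 360° × 8.1/29.531 = 98.7°, f₁ = (1 − cos θ₁)/2 = 0.576.
θ₂ = 360° × 24.0/29.531 = 292.6°, f₂ = (1 − cos θ₂)/2 = 0.308.
Change = f₂ − f₁ = -0.268 → -27 percentage points.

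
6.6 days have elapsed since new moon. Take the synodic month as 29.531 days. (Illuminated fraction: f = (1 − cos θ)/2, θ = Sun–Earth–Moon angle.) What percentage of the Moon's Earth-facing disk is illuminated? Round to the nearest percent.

Elongation θ = 360° × 6.6/29.531 ≈ 80.5°.
cos 80.5° = 0.166, so f = (1 − 0.166)/2 = 0.417, so 42%.

42%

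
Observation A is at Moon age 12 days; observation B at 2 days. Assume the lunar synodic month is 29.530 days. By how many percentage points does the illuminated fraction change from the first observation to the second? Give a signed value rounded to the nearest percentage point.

-87 percentage points

First observation: θ = 360°·12/29.530 = 146.3°, so f = 0.916.
Second observation: θ = 24.4°, f = 0.045.
Δf = 0.045 − 0.916 = -0.871, i.e. -87 pp.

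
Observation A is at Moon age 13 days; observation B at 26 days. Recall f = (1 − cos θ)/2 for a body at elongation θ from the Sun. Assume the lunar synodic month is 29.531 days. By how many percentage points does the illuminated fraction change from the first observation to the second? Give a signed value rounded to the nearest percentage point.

-83 percentage points

θ₁ = 360° × 13/29.531 = 158.5°, f₁ = (1 − cos θ₁)/2 = 0.965.
θ₂ = 360° × 26/29.531 = 317.0°, f₂ = (1 − cos θ₂)/2 = 0.135.
Change = f₂ − f₁ = -0.831 → -83 percentage points.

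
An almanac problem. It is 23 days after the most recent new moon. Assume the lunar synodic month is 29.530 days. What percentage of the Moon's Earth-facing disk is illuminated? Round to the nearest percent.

Phase angle: θ = 360°·(23 d)/(29.530 d) = 280.4°.
cos 280.4° = 0.180, so f = (1 − 0.180)/2 = 0.410, so 41%.

41%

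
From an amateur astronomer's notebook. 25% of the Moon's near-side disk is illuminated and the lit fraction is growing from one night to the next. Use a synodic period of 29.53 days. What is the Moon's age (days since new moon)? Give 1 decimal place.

Invert f = (1 − cos θ)/2 to get cos θ = 1 − 2(0.25) = 0.500, hence θ₀ = arccos 0.500 = 60.0°.
The Moon is waxing (0°–180°), so θ = 60.0° directly.
That fraction of the synodic month is 60.0/360 × 29.53 d ≈ 4.92 d.

4.9 days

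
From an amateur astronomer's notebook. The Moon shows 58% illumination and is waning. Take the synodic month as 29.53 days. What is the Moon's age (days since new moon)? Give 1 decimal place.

21.4 days

From f = (1 − cos θ)/2: cos θ = 1 − 2×0.58 = -0.160; arccos → 99.2°.
A waning Moon lies in 180°–360°, so θ = 360° − 99.2° = 260.8°.
At 360°/29.53 d per day, 260.8° corresponds to 21.39 days.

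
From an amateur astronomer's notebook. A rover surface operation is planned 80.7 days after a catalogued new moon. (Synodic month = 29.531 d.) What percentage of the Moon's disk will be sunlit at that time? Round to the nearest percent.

Reduce mod P: 80.7 − 2×29.531 = 21.64 d into the current lunation.
Phase angle: θ = 360°·(21.64 d)/(29.531 d) = 263.8°.
Illuminated fraction = (1 − cos 263.8°)/2 = (1 − (-0.108))/2 ≈ 0.554, so 55%.

55%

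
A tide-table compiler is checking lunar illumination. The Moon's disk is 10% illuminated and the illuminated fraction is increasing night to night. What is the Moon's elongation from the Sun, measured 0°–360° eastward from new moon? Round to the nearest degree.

37°

From f = (1 − cos θ)/2: cos θ = 1 − 2×0.10 = 0.800; arccos → 36.9°.
The Moon is waxing (0°–180°), so θ = 36.9° directly.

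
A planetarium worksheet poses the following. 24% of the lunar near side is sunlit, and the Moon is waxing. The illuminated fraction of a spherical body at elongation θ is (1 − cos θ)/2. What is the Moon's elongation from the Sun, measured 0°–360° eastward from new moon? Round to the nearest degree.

59°

Invert f = (1 − cos θ)/2 to get cos θ = 1 − 2(0.24) = 0.520, hence θ₀ = arccos 0.520 = 58.7°.
The Moon is waxing (0°–180°), so θ = 58.7° directly.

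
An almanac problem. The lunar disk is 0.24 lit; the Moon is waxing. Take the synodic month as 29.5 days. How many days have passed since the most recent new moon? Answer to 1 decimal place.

4.8 days

From f = (1 − cos θ)/2: cos θ = 1 − 2×0.24 = 0.520; arccos → 58.7°.
Before full moon the principal value applies: θ = 58.7°.
At 360°/29.5 d per day, 58.7° corresponds to 4.81 days.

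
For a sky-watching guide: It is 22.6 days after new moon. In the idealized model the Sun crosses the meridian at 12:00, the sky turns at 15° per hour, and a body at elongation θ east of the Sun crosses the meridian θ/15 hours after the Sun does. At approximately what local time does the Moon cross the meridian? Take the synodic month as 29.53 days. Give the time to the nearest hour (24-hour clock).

06:00

The Moon has covered 22.6/29.53 of its cycle, so θ ≈ 360° × 22.6/29.53 = 275.5°.
Delay after the Sun = 275.5° / (15°/h) ≈ 18.37 h.
12:00 + 18.37 h ≈ 06:22 → 06:00 to the nearest hour.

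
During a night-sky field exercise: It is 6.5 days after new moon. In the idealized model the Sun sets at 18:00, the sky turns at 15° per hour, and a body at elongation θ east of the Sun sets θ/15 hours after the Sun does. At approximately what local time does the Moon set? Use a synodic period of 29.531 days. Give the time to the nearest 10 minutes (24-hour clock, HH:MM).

The Moon has covered 6.5/29.531 of its cycle, so θ ≈ 360° × 6.5/29.531 = 79.2°.
At 15° of sky rotation per hour, 79.2° corresponds to a 5.28 h lag.
18:00 + 5.283 h ≈ 23:17 → 23:20 to the nearest ten minutes.

23:20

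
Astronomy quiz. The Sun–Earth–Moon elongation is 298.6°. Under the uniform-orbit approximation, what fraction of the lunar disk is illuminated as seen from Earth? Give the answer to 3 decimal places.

0.261

f = (1 − cos 298.6°)/2 = (1 − 0.479)/2 ≈ 0.261.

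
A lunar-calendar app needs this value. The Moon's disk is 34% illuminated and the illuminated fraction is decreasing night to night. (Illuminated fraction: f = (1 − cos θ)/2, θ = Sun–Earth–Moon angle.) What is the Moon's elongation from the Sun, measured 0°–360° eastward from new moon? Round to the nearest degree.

289°

Invert f = (1 − cos θ)/2 to get cos θ = 1 − 2(0.34) = 0.320, hence θ₀ = arccos 0.320 = 71.3°.
Waning ⇒ past full, so θ = 360° − 71.3° = 288.7°.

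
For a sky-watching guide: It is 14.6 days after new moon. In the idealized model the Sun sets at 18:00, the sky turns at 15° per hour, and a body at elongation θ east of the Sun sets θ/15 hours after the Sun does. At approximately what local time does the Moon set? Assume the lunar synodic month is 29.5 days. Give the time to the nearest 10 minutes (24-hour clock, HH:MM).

The Moon has covered 14.6/29.5 of its cycle, so θ ≈ 360° × 14.6/29.5 = 178.2°.
The Moon trails the Sun by θ/15 = 178.2/15 ≈ 11.88 hours.
18:00 + 11.878 h ≈ 05:53 → 05:50 to the nearest ten minutes.

05:50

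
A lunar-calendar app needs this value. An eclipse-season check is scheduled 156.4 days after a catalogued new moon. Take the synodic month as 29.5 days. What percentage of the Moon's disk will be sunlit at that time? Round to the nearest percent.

156.4/29.5 = 5.302 lunations, so 5 complete cycles and 8.90 d into the next.
Elongation θ = 360° × 8.90/29.5 ≈ 108.6°.
With cos θ = (-0.319), the lit fraction is (1 − (-0.319))/2 ≈ 0.660, so 66%.

66%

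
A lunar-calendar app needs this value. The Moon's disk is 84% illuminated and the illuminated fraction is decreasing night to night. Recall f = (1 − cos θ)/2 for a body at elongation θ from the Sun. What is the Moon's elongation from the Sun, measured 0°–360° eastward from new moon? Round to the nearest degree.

227°

From f = (1 − cos θ)/2: cos θ = 1 − 2×0.84 = -0.680; arccos → 132.8°.
Waning ⇒ past full, so θ = 360° − 132.8° = 227.2°.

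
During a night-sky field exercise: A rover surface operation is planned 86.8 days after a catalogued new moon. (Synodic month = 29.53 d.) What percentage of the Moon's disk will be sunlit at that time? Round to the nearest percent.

Reduce mod P: 86.8 − 2×29.53 = 27.74 d into the current lunation.
Elongation θ = 360° × 27.74/29.53 ≈ 338.2°.
Illuminated fraction = (1 − cos 338.2°)/2 = (1 − 0.928)/2 ≈ 0.036, so 4%.

4%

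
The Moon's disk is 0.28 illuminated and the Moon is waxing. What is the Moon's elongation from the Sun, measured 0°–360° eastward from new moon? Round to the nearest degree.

Invert f = (1 − cos θ)/2 to get cos θ = 1 − 2(0.28) = 0.440, hence θ₀ = arccos 0.440 = 63.9°.
Before full moon the principal value applies: θ = 63.9°.

64°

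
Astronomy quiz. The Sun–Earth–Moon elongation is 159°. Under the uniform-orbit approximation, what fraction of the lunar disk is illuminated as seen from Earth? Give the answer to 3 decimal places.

Half-versine of 159°: (1 − (-0.934))/2 = 0.967.

0.967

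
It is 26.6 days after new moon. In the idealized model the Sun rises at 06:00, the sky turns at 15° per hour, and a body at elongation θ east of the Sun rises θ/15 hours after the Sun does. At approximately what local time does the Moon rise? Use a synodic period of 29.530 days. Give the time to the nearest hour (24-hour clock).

Phase angle: θ = 360°·(26.6 d)/(29.530 d) = 324.3°.
The Moon trails the Sun by θ/15 = 324.3/15 ≈ 21.62 hours.
06:00 + 21.62 h ≈ 03:37 → 04:00 to the nearest hour.

04:00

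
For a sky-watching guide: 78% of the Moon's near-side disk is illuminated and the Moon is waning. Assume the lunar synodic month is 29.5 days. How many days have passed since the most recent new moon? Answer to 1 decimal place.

19.3 days

cos θ = 1 − 2f = -0.560, giving a principal value of 124.1°.
A waning Moon lies in 180°–360°, so θ = 360° − 124.1° = 235.9°.
That fraction of the synodic month is 235.9/360 × 29.5 d ≈ 19.33 d.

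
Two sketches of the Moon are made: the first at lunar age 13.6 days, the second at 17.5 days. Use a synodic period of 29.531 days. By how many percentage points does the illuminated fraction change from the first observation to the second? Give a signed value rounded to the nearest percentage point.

-7 pp

θ₁ = 360° × 13.6/29.531 = 165.8°, f₁ = (1 − cos θ₁)/2 = 0.985.
θ₂ = 360° × 17.5/29.531 = 213.3°, f₂ = (1 − cos θ₂)/2 = 0.918.
Change = f₂ − f₁ = -0.067 → -7 percentage points.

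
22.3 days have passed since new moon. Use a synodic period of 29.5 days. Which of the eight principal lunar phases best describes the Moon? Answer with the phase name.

last quarter

θ ≈ 360° × 22.3/29.5 = 272°, which falls in the last quarter sector.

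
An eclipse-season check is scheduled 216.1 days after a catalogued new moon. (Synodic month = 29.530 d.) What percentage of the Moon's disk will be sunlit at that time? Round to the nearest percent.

71%

216.1 d spans 7 complete synodic months (7 × 29.530 = 206.71 d) plus 9.39 d.
The Moon has covered 9.39/29.530 of its cycle, so θ ≈ 360° × 9.39/29.530 = 114.5°.
Illuminated fraction = (1 − cos 114.5°)/2 = (1 − (-0.414))/2 ≈ 0.707, so 71%.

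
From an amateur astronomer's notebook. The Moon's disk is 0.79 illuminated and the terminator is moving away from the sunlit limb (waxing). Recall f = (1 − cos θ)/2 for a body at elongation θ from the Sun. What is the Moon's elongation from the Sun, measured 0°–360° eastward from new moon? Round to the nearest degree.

125°

Invert f = (1 − cos θ)/2 to get cos θ = 1 − 2(0.79) = -0.580, hence θ₀ = arccos -0.580 = 125.5°.
Waxing ⇒ before full, so θ = 125.5°.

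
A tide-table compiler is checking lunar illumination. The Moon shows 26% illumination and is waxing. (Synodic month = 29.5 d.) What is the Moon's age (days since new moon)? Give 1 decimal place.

5.0 days

cos θ = 1 − 2f = 0.480, giving a principal value of 61.3°.
Before full moon the principal value applies: θ = 61.3°.
Age = 29.5 × 61.3°/360° ≈ 5.02 days.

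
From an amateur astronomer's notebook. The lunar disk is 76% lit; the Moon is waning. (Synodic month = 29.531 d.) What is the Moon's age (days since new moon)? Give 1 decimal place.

Invert f = (1 − cos θ)/2 to get cos θ = 1 − 2(0.76) = -0.520, hence θ₀ = arccos -0.520 = 121.3°.
A waning Moon lies in 180°–360°, so θ = 360° − 121.3° = 238.7°.
At 360°/29.531 d per day, 238.7° corresponds to 19.58 days.

19.6 days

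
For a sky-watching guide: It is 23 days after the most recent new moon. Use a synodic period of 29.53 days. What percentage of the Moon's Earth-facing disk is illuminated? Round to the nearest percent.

Phase angle: θ = 360°·(23 d)/(29.53 d) = 280.4°.
cos 280.4° = 0.180, so f = (1 − 0.180)/2 = 0.410, so 41%.

41%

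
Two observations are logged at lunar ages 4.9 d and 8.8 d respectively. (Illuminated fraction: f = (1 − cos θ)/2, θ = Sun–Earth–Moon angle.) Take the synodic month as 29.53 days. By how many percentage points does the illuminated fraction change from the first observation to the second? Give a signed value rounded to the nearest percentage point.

θ₁ = 360° × 4.9/29.53 = 59.7°, f₁ = (1 − cos θ₁)/2 = 0.248.
θ₂ = 360° × 8.8/29.53 = 107.3°, f₂ = (1 − cos θ₂)/2 = 0.649.
Change = f₂ − f₁ = +0.401 → +40 percentage points.

+40 percentage points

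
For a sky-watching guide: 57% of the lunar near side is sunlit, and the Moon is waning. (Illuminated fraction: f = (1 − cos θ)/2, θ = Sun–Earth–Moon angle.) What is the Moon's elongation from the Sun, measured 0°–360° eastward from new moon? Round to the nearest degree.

262°

Invert f = (1 − cos θ)/2 to get cos θ = 1 − 2(0.57) = -0.140, hence θ₀ = arccos -0.140 = 98.0°.
A waning Moon lies in 180°–360°, so θ = 360° − 98.0° = 262.0°.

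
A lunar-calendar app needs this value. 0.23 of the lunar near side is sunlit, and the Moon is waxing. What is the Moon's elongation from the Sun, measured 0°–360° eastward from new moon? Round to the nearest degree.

57°

cos θ = 1 − 2f = 0.540, giving a principal value of 57.3°.
Waxing ⇒ before full, so θ = 57.3°.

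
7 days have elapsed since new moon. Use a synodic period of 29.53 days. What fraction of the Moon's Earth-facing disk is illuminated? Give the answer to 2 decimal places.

Elongation θ = 360° × 7/29.53 ≈ 85.3°.
cos 85.3° = 0.081, so f = (1 − 0.081)/2 = 0.459.

0.46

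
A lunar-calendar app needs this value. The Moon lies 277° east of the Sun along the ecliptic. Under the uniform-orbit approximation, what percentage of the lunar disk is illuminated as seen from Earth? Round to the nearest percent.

cos 277° = 0.122, so f = (1 − 0.122)/2 = 0.439, i.e. 44%.

44%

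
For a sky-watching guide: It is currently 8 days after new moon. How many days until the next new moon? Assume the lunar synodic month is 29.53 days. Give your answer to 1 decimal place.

21.5 days

One full lunation from the last new moon is 29.53 d; remaining = 29.53 − 8 = 21.530 d.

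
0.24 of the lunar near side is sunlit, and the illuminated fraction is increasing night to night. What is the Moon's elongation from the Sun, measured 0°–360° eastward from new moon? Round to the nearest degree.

59°

Invert f = (1 − cos θ)/2 to get cos θ = 1 − 2(0.24) = 0.520, hence θ₀ = arccos 0.520 = 58.7°.
The Moon is waxing (0°–180°), so θ = 58.7° directly.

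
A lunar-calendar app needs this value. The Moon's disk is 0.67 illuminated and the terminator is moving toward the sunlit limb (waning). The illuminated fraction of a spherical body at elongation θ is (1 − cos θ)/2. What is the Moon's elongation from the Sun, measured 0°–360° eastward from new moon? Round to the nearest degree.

Invert f = (1 − cos θ)/2 to get cos θ = 1 − 2(0.67) = -0.340, hence θ₀ = arccos -0.340 = 109.9°.
Waning ⇒ past full, so θ = 360° − 109.9° = 250.1°.

250°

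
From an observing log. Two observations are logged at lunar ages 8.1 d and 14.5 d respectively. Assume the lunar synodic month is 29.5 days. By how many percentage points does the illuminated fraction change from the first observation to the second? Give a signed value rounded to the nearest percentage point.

θ₁ = 360° × 8.1/29.5 = 98.8°, f₁ = (1 − cos θ₁)/2 = 0.577.
θ₂ = 360° × 14.5/29.5 = 176.9°, f₂ = (1 − cos θ₂)/2 = 0.999.
Change = f₂ − f₁ = +0.422 → +42 percentage points.

+42 pp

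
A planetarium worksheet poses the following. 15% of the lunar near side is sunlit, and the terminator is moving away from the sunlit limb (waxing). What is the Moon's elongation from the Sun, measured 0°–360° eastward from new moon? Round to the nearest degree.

Invert f = (1 − cos θ)/2 to get cos θ = 1 − 2(0.15) = 0.700, hence θ₀ = arccos 0.700 = 45.6°.
Before full moon the principal value applies: θ = 45.6°.

46°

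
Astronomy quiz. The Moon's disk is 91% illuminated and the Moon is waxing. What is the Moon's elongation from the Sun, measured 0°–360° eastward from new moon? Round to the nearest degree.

From f = (1 − cos θ)/2: cos θ = 1 − 2×0.91 = -0.820; arccos → 145.1°.
The Moon is waxing (0°–180°), so θ = 145.1° directly.

145°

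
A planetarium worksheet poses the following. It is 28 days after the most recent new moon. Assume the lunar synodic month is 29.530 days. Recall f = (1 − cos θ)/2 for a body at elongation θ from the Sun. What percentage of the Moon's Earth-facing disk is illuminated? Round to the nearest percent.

Phase angle: θ = 360°·(28 d)/(29.530 d) = 341.3°.
With cos θ = 0.947, the lit fraction is (1 − 0.947)/2 ≈ 0.026, so 3%.

3%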